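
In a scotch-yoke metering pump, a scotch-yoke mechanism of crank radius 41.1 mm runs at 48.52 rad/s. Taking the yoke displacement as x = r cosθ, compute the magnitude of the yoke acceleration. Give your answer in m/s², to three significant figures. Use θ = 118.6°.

46.3

ω = 48.52 rad/s
x = r cosθ ⇒ ẍ = −rω² cosθ (ω constant).
|a| = rω²|cosθ| = 0.0411·(48.52)²·|cos 118.6°| = 46.317 m/s².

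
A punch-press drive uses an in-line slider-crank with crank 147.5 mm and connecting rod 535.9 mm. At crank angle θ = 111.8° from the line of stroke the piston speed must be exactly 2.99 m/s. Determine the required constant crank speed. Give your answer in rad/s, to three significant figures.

24.4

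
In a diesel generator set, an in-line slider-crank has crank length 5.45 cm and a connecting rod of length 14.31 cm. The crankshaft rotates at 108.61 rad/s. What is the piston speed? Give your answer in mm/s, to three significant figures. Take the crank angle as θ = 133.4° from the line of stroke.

ω = 108.6 rad/s
For an in-line slider-crank, x = r cosθ + √(L² − r² sin²θ), so v = −rω sinθ·[1 + r cosθ/√(L² − r² sin²θ)].
With r = 0.0545 m, L = 0.1431 m, θ = 133.4°: √(L² − r² sin²θ) = 0.13751 m.
v = −0.0545·108.6·0.72657·[1 + 0.0545·-0.68709/0.13751] = -3.1296 m/s.
|v| = 3.1296 m/s = 3129.6 mm/s.

3130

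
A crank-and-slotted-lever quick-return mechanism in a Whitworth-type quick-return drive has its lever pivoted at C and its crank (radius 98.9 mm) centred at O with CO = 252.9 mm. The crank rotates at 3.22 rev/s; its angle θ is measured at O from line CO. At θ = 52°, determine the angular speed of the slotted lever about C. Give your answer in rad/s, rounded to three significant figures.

4.87

ω = 20.23 rad/s (from 3.22 rev/s).
Crank pin A relative to C: A = (d + r cosθ, r sinθ); lever angle φ = atan2(r sinθ, d + r cosθ).
Differentiating tanφ: φ̇ = rω(d cosθ + r)/(d² + r² + 2dr cosθ).
d² + r² + 2dr cosθ = |CA|² = 0.104537 m²;  d cosθ + r = +0.2546 m.
|ω_lever| = |0.0989·20.23·+0.2546| / 0.104537 = 4.8733 rad/s.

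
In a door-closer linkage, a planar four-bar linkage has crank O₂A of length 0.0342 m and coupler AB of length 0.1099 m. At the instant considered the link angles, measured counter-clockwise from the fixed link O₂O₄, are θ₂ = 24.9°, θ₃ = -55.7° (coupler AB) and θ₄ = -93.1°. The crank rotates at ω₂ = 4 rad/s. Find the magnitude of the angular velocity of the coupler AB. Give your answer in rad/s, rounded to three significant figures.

ω₂ = 4 rad/s
Differentiating the loop-closure r₂e^{iθ₂}+r₃e^{iθ₃}=r₁+r₄e^{iθ₄} gives r₂ω₂e^{iθ₂}+r₃ω₃e^{iθ₃}=r₄ω₄e^{iθ₄}.
Eliminating the other unknown: ω₃ = r₂ω₂ sin(θ₄−θ₂) / [r₃ sin(θ₃−θ₄)].
Numerator sine = -0.88295; denominator sine = +0.60738.
Result = 0.0342·4·(-0.88295) / (0.1099·(+0.60738)) = -1.8095 rad/s; magnitude 1.8095 rad/s.

1.81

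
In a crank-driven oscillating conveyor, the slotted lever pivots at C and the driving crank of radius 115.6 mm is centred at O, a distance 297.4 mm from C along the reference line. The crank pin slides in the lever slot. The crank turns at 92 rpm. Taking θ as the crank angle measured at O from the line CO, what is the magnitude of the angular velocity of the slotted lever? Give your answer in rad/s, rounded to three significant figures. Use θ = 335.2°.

2.61

ω = 9.634 rad/s (from 92 rpm).
Crank pin A relative to C: A = (d + r cosθ, r sinθ); lever angle φ = atan2(r sinθ, d + r cosθ).
Differentiating tanφ: φ̇ = rω(d cosθ + r)/(d² + r² + 2dr cosθ).
d² + r² + 2dr cosθ = |CA|² = 0.164228 m²;  d cosθ + r = +0.38557 m.
|ω_lever| = |0.1156·9.634·+0.38557| / 0.164228 = 2.6148 rad/s.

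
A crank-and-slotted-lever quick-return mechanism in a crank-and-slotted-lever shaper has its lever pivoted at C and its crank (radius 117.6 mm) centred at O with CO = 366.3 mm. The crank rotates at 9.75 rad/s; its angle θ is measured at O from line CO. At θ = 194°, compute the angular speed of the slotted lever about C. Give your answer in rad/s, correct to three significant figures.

ω = 9.75 rad/s
Crank pin A relative to C: A = (d + r cosθ, r sinθ); lever angle φ = atan2(r sinθ, d + r cosθ).
Differentiating tanφ: φ̇ = rω(d cosθ + r)/(d² + r² + 2dr cosθ).
d² + r² + 2dr cosθ = |CA|² = 0.0644108 m²;  d cosθ + r = -0.23782 m.
|ω_lever| = |0.1176·9.75·-0.23782| / 0.0644108 = 4.2335 rad/s.

4.23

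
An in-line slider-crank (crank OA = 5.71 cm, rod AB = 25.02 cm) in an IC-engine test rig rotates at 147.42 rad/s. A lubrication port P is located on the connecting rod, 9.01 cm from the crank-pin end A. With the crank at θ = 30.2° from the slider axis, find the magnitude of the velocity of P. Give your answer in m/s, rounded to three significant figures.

6.50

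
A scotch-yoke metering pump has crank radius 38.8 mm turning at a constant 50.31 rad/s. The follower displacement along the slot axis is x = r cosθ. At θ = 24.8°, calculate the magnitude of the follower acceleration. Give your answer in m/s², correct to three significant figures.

ω = 50.31 rad/s
x = r cosθ ⇒ ẍ = −rω² cosθ (ω constant).
|a| = rω²|cosθ| = 0.0388·(50.31)²·|cos 24.8°| = 89.15 m/s².

89.1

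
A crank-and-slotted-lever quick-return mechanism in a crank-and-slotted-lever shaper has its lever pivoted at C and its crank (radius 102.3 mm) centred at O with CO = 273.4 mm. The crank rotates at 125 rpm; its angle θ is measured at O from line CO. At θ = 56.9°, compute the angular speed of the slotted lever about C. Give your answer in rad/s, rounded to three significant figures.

2.91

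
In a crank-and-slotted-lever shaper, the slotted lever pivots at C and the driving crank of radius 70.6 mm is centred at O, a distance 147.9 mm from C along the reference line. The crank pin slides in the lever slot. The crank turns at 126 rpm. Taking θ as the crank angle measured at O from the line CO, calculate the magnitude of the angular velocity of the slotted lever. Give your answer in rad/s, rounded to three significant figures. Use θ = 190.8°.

ω = 13.19 rad/s (from 126 rpm).
Crank pin A relative to C: A = (d + r cosθ, r sinθ); lever angle φ = atan2(r sinθ, d + r cosθ).
Differentiating tanφ: φ̇ = rω(d cosθ + r)/(d² + r² + 2dr cosθ).
d² + r² + 2dr cosθ = |CA|² = 0.00634519 m²;  d cosθ + r = -0.07468 m.
|ω_lever| = |0.0706·13.19·-0.07468| / 0.00634519 = 10.964 rad/s.

11.0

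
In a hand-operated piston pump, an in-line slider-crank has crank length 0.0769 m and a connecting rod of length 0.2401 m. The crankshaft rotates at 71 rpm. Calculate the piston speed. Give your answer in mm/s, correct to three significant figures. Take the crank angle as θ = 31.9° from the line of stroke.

385

ω = 2π·71/60 = 7.435 rad/s
For an in-line slider-crank, x = r cosθ + √(L² − r² sin²θ), so v = −rω sinθ·[1 + r cosθ/√(L² − r² sin²θ)].
With r = 0.0769 m, L = 0.2401 m, θ = 31.9°: √(L² − r² sin²θ) = 0.23664 m.
v = −0.0769·7.435·0.52844·[1 + 0.0769·0.84897/0.23664] = -0.3855 m/s.
|v| = 0.3855 m/s = 385.5 mm/s.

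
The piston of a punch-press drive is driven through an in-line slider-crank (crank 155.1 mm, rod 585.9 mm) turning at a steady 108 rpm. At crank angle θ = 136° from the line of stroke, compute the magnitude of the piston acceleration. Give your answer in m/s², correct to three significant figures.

14.0

ω = 2π·108/60 = 11.31 rad/s
x(θ) = r cosθ + √(L² − r² sin²θ); with ω constant, a = ω²·d²x/dθ².
d²x/dθ² = −r cosθ − r²(cos2θ)/√u − r⁴ sin²2θ/(4u^{3/2}),  u = L² − r² sin²θ = 0.331671 m².
Substituting r = 0.1551 m, L = 0.5859 m, θ = 136°: d²x/dθ² = +0.10936 m.
a = ω²·d²x/dθ² = (11.31)²·(+0.10936) = +13.988 m/s²;  |a| = 13.988 m/s².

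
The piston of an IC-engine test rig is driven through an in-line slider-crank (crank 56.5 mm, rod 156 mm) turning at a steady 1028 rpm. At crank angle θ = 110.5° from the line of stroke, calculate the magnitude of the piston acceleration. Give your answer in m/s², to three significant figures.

416

ω = 2π·1028/60 = 107.7 rad/s
x(θ) = r cosθ + √(L² − r² sin²θ); with ω constant, a = ω²·d²x/dθ².
d²x/dθ² = −r cosθ − r²(cos2θ)/√u − r⁴ sin²2θ/(4u^{3/2}),  u = L² − r² sin²θ = 0.0215353 m².
Substituting r = 0.0565 m, L = 0.156 m, θ = 110.5°: d²x/dθ² = +0.035857 m.
a = ω²·d²x/dθ² = (107.7)²·(+0.035857) = +415.54 m/s²;  |a| = 415.54 m/s².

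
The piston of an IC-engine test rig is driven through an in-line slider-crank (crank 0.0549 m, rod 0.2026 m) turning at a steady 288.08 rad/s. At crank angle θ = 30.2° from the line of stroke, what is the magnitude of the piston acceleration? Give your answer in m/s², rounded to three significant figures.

4570

ω = 288.1 rad/s
x(θ) = r cosθ + √(L² − r² sin²θ); with ω constant, a = ω²·d²x/dθ².
d²x/dθ² = −r cosθ − r²(cos2θ)/√u − r⁴ sin²2θ/(4u^{3/2}),  u = L² − r² sin²θ = 0.0402841 m².
Substituting r = 0.0549 m, L = 0.2026 m, θ = 30.2°: d²x/dθ² = -0.055078 m.
a = ω²·d²x/dθ² = (288.1)²·(-0.055078) = -4571 m/s²;  |a| = 4571 m/s².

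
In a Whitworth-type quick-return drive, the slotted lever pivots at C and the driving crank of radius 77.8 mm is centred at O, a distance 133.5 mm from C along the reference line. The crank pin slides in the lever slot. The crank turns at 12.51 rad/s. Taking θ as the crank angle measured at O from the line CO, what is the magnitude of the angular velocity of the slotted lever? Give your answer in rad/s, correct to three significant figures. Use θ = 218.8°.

3.32

ω = 12.51 rad/s
Crank pin A relative to C: A = (d + r cosθ, r sinθ); lever angle φ = atan2(r sinθ, d + r cosθ).
Differentiating tanφ: φ̇ = rω(d cosθ + r)/(d² + r² + 2dr cosθ).
d² + r² + 2dr cosθ = |CA|² = 0.00768621 m²;  d cosθ + r = -0.026242 m.
|ω_lever| = |0.0778·12.51·-0.026242| / 0.00768621 = 3.3229 rad/s.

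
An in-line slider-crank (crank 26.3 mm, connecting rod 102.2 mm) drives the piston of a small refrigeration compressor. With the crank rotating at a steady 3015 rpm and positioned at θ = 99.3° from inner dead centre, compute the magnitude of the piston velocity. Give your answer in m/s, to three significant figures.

ω = 2π·3015/60 = 315.7 rad/s
For an in-line slider-crank, x = r cosθ + √(L² − r² sin²θ), so v = −rω sinθ·[1 + r cosθ/√(L² − r² sin²θ)].
With r = 0.0263 m, L = 0.1022 m, θ = 99.3°: √(L² − r² sin²θ) = 0.098849 m.
v = −0.0263·315.7·0.98686·[1 + 0.0263·-0.16160/0.098849] = -7.8422 m/s.
|v| = 7.8422 m/s.

7.84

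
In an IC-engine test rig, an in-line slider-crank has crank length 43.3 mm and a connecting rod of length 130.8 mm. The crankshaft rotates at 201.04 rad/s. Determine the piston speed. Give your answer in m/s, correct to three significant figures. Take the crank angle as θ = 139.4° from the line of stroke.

ω = 201 rad/s
For an in-line slider-crank, x = r cosθ + √(L² − r² sin²θ), so v = −rω sinθ·[1 + r cosθ/√(L² − r² sin²θ)].
With r = 0.0433 m, L = 0.1308 m, θ = 139.4°: √(L² − r² sin²θ) = 0.12773 m.
v = −0.0433·201·0.65077·[1 + 0.0433·-0.75927/0.12773] = -4.2069 m/s.
|v| = 4.2069 m/s.

4.21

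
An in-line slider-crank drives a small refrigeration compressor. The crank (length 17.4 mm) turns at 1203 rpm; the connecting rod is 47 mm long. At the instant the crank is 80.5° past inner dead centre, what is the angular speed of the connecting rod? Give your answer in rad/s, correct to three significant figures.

8.27

ω = 126 rad/s (converted from 1203 rpm).
The rod makes angle φ with the slider axis where L sinφ = r sinθ; differentiating, L cosφ·φ̇ = r ω cosθ.
L cosφ = √(L² − r² sin²θ) = 0.043755 m.
|ω_rod| = r ω |cosθ| / √(L² − r² sin²θ) = 0.0174·126·0.16505/0.043755 = 8.2685 rad/s.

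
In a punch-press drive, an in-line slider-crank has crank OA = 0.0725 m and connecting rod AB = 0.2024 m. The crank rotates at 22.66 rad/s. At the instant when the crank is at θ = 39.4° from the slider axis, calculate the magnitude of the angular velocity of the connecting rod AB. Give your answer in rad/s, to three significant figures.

ω = 22.66 rad/s
The rod makes angle φ with the slider axis where L sinφ = r sinθ; differentiating, L cosφ·φ̇ = r ω cosθ.
L cosφ = √(L² − r² sin²θ) = 0.1971 m.
|ω_rod| = r ω |cosθ| / √(L² − r² sin²θ) = 0.0725·22.66·0.77273/0.1971 = 6.4408 rad/s.

6.44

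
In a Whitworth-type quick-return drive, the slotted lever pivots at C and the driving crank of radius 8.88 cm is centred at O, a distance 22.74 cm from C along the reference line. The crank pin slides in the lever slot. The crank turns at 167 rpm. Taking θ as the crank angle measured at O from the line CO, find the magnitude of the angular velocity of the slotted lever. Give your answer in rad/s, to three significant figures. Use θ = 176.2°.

ω = 17.49 rad/s (from 167 rpm).
Crank pin A relative to C: A = (d + r cosθ, r sinθ); lever angle φ = atan2(r sinθ, d + r cosθ).
Differentiating tanφ: φ̇ = rω(d cosθ + r)/(d² + r² + 2dr cosθ).
d² + r² + 2dr cosθ = |CA|² = 0.0192988 m²;  d cosθ + r = -0.1381 m.
|ω_lever| = |0.0888·17.49·-0.1381| / 0.0192988 = 11.113 rad/s.

11.1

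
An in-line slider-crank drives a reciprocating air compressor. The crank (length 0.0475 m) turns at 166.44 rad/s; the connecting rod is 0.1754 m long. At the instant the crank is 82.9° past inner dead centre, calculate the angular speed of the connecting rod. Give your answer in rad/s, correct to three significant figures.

5.78

ω = 166.4 rad/s
The rod makes angle φ with the slider axis where L sinφ = r sinθ; differentiating, L cosφ·φ̇ = r ω cosθ.
L cosφ = √(L² − r² sin²θ) = 0.16895 m.
|ω_rod| = r ω |cosθ| / √(L² − r² sin²θ) = 0.0475·166.4·0.12360/0.16895 = 5.7839 rad/s.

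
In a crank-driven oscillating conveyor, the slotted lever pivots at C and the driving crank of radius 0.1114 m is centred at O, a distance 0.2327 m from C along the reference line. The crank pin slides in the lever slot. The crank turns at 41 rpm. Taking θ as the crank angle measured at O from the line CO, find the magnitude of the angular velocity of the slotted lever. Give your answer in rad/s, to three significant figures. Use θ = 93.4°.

0.735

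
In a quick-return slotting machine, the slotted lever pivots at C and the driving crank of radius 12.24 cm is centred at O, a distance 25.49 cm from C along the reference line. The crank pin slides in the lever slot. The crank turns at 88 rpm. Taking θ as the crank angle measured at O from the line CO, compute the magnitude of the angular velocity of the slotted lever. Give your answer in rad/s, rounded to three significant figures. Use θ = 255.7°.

1.04

ω = 9.215 rad/s (from 88 rpm).
Crank pin A relative to C: A = (d + r cosθ, r sinθ); lever angle φ = atan2(r sinθ, d + r cosθ).
Differentiating tanφ: φ̇ = rω(d cosθ + r)/(d² + r² + 2dr cosθ).
d² + r² + 2dr cosθ = |CA|² = 0.0645432 m²;  d cosθ + r = +0.05944 m.
|ω_lever| = |0.1224·9.215·+0.05944| / 0.0645432 = 1.0388 rad/s.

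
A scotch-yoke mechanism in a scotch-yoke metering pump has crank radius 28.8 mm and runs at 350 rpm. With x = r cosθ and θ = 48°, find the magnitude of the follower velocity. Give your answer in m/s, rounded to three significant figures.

ω = 36.65 rad/s (from 350 rpm).
x = r cosθ ⇒ ẋ = −rω sinθ.
|v| = rω|sinθ| = 0.0288·36.65·|sin 48°| = 0.78445 m/s.

0.784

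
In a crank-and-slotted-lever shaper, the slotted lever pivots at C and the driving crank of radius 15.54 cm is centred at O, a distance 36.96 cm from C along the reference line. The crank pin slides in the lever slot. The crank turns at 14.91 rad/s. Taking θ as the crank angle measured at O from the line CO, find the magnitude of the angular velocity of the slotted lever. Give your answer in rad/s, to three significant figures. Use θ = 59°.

3.64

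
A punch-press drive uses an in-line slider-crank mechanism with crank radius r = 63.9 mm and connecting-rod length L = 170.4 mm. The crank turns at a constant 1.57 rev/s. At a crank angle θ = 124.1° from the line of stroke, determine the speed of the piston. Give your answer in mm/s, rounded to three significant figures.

ω = 2π·1.57 = 9.865 rad/s
For an in-line slider-crank, x = r cosθ + √(L² − r² sin²θ), so v = −rω sinθ·[1 + r cosθ/√(L² − r² sin²θ)].
With r = 0.0639 m, L = 0.1704 m, θ = 124.1°: √(L² − r² sin²θ) = 0.16198 m.
v = −0.0639·9.865·0.82806·[1 + 0.0639·-0.56064/0.16198] = -0.40652 m/s.
|v| = 0.40652 m/s = 406.52 mm/s.

407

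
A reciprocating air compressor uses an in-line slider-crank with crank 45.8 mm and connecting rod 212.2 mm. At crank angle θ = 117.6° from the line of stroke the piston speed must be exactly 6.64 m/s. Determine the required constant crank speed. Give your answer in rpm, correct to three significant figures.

1740

For an in-line slider-crank, |v_piston| = rω|sinθ|·[1 + r cosθ/√(L² − r² sin²θ)].
With r = 0.0458 m, L = 0.2122 m, θ = 117.6°: the bracketed kinematic factor |dx/dθ| = 0.036453 m.
ω = v/|dx/dθ| = 6.64/0.036453 = 182.15 rad/s.
N = 60ω/(2π) = 1739.4 rpm.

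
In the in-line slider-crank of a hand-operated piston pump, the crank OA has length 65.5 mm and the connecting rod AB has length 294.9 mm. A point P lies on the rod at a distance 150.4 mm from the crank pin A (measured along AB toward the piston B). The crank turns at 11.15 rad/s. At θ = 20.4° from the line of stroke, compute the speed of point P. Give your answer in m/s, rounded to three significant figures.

ω = 11.15 rad/s.  Crank-pin speed |V_A| = rω = 0.73033 m/s, perpendicular to OA.
Rod angle: sinφ = −(r/L) sinθ ⇒ φ = -4.440°; ω_rod = −rω cosθ/√(L²−r²sin²θ) = -2.3282 rad/s.
V_P = V_A + ω_rod × AP, with AP = 0.1504 m along the rod.
Components: V_Px = −rω sinθ − a·ω_rod·sinφ = -0.28168 m/s;  V_Py = rω cosθ + a·ω_rod·cosφ = +0.33541 m/s.
|V_P| = √(V_Px² + V_Py²) = 0.438 m/s.

0.438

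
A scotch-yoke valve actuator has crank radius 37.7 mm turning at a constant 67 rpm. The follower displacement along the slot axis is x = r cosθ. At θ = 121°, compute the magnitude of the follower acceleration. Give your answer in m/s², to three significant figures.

ω = 7.016 rad/s (from 67 rpm).
x = r cosθ ⇒ ẍ = −rω² cosθ (ω constant).
|a| = rω²|cosθ| = 0.0377·(7.016)²·|cos 121°| = 0.95585 m/s².

0.956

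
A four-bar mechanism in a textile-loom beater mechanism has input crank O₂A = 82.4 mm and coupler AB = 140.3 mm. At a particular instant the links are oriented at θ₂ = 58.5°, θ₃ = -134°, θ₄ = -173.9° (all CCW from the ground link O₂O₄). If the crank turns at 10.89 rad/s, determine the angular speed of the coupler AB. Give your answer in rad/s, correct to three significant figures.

7.90

ω₂ = 10.89 rad/s
Differentiating the loop-closure r₂e^{iθ₂}+r₃e^{iθ₃}=r₁+r₄e^{iθ₄} gives r₂ω₂e^{iθ₂}+r₃ω₃e^{iθ₃}=r₄ω₄e^{iθ₄}.
Eliminating the other unknown: ω₃ = r₂ω₂ sin(θ₄−θ₂) / [r₃ sin(θ₃−θ₄)].
Numerator sine = +0.79229; denominator sine = +0.64145.
Result = 0.0824·10.89·(+0.79229) / (0.1403·(+0.64145)) = +7.8998 rad/s; magnitude 7.8998 rad/s.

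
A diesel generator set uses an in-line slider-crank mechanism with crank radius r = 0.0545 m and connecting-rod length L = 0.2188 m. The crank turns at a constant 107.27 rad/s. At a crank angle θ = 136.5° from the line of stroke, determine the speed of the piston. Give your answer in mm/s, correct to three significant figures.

3290

ω = 107.3 rad/s
For an in-line slider-crank, x = r cosθ + √(L² − r² sin²θ), so v = −rω sinθ·[1 + r cosθ/√(L² − r² sin²θ)].
With r = 0.0545 m, L = 0.2188 m, θ = 136.5°: √(L² − r² sin²θ) = 0.21556 m.
v = −0.0545·107.3·0.68835·[1 + 0.0545·-0.72537/0.21556] = -3.2862 m/s.
|v| = 3.2862 m/s = 3286.2 mm/s.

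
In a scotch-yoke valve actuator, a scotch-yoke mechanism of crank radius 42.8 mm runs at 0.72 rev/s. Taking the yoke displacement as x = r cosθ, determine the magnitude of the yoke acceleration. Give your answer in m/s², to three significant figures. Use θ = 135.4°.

0.624

ω = 4.524 rad/s (from 0.72 rev/s).
x = r cosθ ⇒ ẍ = −rω² cosθ (ω constant).
|a| = rω²|cosθ| = 0.0428·(4.524)²·|cos 135.4°| = 0.62368 m/s².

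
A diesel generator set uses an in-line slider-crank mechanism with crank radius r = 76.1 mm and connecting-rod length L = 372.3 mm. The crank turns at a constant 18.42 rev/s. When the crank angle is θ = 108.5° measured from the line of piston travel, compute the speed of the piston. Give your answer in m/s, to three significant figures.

7.80

ω = 2π·18.4 = 115.7 rad/s
For an in-line slider-crank, x = r cosθ + √(L² − r² sin²θ), so v = −rω sinθ·[1 + r cosθ/√(L² − r² sin²θ)].
With r = 0.0761 m, L = 0.3723 m, θ = 108.5°: √(L² − r² sin²θ) = 0.36524 m.
v = −0.0761·115.7·0.94832·[1 + 0.0761·-0.31730/0.36524] = -7.8002 m/s.
|v| = 7.8002 m/s.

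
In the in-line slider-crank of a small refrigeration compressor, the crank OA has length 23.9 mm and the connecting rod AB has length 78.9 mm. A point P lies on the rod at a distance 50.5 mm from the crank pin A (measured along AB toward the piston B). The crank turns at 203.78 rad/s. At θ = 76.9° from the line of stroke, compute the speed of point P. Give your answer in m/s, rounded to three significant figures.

4.98

ω = 203.8 rad/s.  Crank-pin speed |V_A| = rω = 4.8703 m/s, perpendicular to OA.
Rod angle: sinφ = −(r/L) sinθ ⇒ φ = -17.159°; ω_rod = −rω cosθ/√(L²−r²sin²θ) = -14.643 rad/s.
V_P = V_A + ω_rod × AP, with AP = 0.0505 m along the rod.
Components: V_Px = −rω sinθ − a·ω_rod·sinφ = -4.9618 m/s;  V_Py = rω cosθ + a·ω_rod·cosφ = +0.39734 m/s.
|V_P| = √(V_Px² + V_Py²) = 4.9776 m/s.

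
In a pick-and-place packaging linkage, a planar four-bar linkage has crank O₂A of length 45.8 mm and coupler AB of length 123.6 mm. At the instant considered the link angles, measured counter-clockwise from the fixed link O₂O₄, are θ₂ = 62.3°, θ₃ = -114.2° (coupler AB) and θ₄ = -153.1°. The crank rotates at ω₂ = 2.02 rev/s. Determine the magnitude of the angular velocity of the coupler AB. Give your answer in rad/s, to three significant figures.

4.34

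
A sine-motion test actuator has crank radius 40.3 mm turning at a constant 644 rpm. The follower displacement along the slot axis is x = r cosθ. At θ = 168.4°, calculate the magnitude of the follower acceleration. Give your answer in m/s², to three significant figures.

180

ω = 67.44 rad/s (from 644 rpm).
x = r cosθ ⇒ ẍ = −rω² cosθ (ω constant).
|a| = rω²|cosθ| = 0.0403·(67.44)²·|cos 168.4°| = 179.54 m/s².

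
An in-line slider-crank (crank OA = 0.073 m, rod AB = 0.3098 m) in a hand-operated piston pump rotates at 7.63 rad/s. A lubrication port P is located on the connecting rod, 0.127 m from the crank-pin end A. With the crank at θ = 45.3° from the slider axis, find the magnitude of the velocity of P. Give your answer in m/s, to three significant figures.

0.482

ω = 7.63 rad/s.  Crank-pin speed |V_A| = rω = 0.55699 m/s, perpendicular to OA.
Rod angle: sinφ = −(r/L) sinθ ⇒ φ = -9.642°; ω_rod = −rω cosθ/√(L²−r²sin²θ) = -1.2828 rad/s.
V_P = V_A + ω_rod × AP, with AP = 0.127 m along the rod.
Components: V_Px = −rω sinθ − a·ω_rod·sinφ = -0.42319 m/s;  V_Py = rω cosθ + a·ω_rod·cosφ = +0.23118 m/s.
|V_P| = √(V_Px² + V_Py²) = 0.48222 m/s.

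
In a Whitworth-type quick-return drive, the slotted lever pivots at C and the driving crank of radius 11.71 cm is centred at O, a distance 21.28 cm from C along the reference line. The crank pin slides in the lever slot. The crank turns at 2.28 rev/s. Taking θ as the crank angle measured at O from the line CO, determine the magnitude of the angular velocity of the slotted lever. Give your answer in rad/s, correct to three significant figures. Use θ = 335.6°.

5.00

ω = 14.33 rad/s (from 2.28 rev/s).
Crank pin A relative to C: A = (d + r cosθ, r sinθ); lever angle φ = atan2(r sinθ, d + r cosθ).
Differentiating tanφ: φ̇ = rω(d cosθ + r)/(d² + r² + 2dr cosθ).
d² + r² + 2dr cosθ = |CA|² = 0.104383 m²;  d cosθ + r = +0.31089 m.
|ω_lever| = |0.1171·14.33·+0.31089| / 0.104383 = 4.9964 rad/s.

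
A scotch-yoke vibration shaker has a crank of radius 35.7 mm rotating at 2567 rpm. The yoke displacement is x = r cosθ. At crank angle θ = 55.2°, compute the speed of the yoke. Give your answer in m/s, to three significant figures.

ω = 268.8 rad/s (from 2567 rpm).
x = r cosθ ⇒ ẋ = −rω sinθ.
|v| = rω|sinθ| = 0.0357·268.8·|sin 55.2°| = 7.8803 m/s.

7.88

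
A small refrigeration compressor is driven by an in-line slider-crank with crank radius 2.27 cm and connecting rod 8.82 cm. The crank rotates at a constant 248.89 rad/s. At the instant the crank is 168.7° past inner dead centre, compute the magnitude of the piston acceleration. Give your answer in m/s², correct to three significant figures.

1040

ω = 248.9 rad/s
x(θ) = r cosθ + √(L² − r² sin²θ); with ω constant, a = ω²·d²x/dθ².
d²x/dθ² = −r cosθ − r²(cos2θ)/√u − r⁴ sin²2θ/(4u^{3/2}),  u = L² − r² sin²θ = 0.00775946 m².
Substituting r = 0.0227 m, L = 0.0882 m, θ = 168.7°: d²x/dθ² = +0.016845 m.
a = ω²·d²x/dθ² = (248.9)²·(+0.016845) = +1043.5 m/s²;  |a| = 1043.5 m/s².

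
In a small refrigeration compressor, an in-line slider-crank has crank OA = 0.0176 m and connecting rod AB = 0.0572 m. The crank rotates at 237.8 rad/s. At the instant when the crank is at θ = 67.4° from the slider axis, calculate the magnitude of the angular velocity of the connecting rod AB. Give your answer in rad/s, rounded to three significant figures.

29.3

ω = 237.8 rad/s
The rod makes angle φ with the slider axis where L sinφ = r sinθ; differentiating, L cosφ·φ̇ = r ω cosθ.
L cosφ = √(L² − r² sin²θ) = 0.054844 m.
|ω_rod| = r ω |cosθ| / √(L² − r² sin²θ) = 0.0176·237.8·0.38430/0.054844 = 29.327 rad/s.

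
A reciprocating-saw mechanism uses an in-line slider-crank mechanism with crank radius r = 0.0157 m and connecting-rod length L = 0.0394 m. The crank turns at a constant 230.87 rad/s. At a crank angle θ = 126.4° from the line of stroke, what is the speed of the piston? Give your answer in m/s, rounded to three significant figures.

ω = 230.9 rad/s
For an in-line slider-crank, x = r cosθ + √(L² − r² sin²θ), so v = −rω sinθ·[1 + r cosθ/√(L² − r² sin²θ)].
With r = 0.0157 m, L = 0.0394 m, θ = 126.4°: √(L² − r² sin²θ) = 0.037319 m.
v = −0.0157·230.9·0.80489·[1 + 0.0157·-0.59342/0.037319] = -2.1891 m/s.
|v| = 2.1891 m/s.

2.19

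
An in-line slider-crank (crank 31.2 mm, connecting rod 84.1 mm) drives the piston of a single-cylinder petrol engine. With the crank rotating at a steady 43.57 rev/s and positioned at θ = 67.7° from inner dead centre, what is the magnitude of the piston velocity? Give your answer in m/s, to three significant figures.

9.09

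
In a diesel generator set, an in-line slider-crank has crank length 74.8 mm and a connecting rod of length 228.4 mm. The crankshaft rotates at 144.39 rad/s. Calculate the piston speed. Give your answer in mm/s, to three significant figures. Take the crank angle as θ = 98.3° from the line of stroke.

10200

ω = 144.4 rad/s
For an in-line slider-crank, x = r cosθ + √(L² − r² sin²θ), so v = −rω sinθ·[1 + r cosθ/√(L² − r² sin²θ)].
With r = 0.0748 m, L = 0.2284 m, θ = 98.3°: √(L² − r² sin²θ) = 0.21607 m.
v = −0.0748·144.4·0.98953·[1 + 0.0748·-0.14436/0.21607] = -10.153 m/s.
|v| = 10.153 m/s = 10153 mm/s.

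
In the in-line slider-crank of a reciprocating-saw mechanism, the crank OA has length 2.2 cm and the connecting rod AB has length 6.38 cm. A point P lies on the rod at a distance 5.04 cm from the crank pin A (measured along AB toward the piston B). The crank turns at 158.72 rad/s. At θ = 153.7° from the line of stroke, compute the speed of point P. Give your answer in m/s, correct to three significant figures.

1.34

ω = 158.7 rad/s.  Crank-pin speed |V_A| = rω = 3.4918 m/s, perpendicular to OA.
Rod angle: sinφ = −(r/L) sinθ ⇒ φ = -8.788°; ω_rod = −rω cosθ/√(L²−r²sin²θ) = +49.649 rad/s.
V_P = V_A + ω_rod × AP, with AP = 0.0504 m along the rod.
Components: V_Px = −rω sinθ − a·ω_rod·sinφ = -1.1648 m/s;  V_Py = rω cosθ + a·ω_rod·cosφ = -0.65748 m/s.
|V_P| = √(V_Px² + V_Py²) = 1.3376 m/s.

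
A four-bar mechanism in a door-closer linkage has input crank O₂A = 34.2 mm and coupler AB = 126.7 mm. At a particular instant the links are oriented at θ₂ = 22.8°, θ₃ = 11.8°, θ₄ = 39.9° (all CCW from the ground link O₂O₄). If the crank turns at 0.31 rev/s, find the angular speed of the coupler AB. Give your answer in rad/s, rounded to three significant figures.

0.328

ω₂ = 1.948 rad/s (from 0.31 rev/s).
Differentiating the loop-closure r₂e^{iθ₂}+r₃e^{iθ₃}=r₁+r₄e^{iθ₄} gives r₂ω₂e^{iθ₂}+r₃ω₃e^{iθ₃}=r₄ω₄e^{iθ₄}.
Eliminating the other unknown: ω₃ = r₂ω₂ sin(θ₄−θ₂) / [r₃ sin(θ₃−θ₄)].
Numerator sine = +0.29404; denominator sine = -0.47101.
Result = 0.0342·1.948·(+0.29404) / (0.1267·(-0.47101)) = -0.32822 rad/s; magnitude 0.32822 rad/s.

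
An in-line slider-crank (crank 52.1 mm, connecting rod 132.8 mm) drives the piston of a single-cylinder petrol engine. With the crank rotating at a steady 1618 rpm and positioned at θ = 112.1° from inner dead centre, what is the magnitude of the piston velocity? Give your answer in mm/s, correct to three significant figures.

ω = 2π·1618/60 = 169.4 rad/s
For an in-line slider-crank, x = r cosθ + √(L² − r² sin²θ), so v = −rω sinθ·[1 + r cosθ/√(L² − r² sin²θ)].
With r = 0.0521 m, L = 0.1328 m, θ = 112.1°: √(L² − r² sin²θ) = 0.12372 m.
v = −0.0521·169.4·0.92653·[1 + 0.0521·-0.37622/0.12372] = -6.8832 m/s.
|v| = 6.8832 m/s = 6883.2 mm/s.

6880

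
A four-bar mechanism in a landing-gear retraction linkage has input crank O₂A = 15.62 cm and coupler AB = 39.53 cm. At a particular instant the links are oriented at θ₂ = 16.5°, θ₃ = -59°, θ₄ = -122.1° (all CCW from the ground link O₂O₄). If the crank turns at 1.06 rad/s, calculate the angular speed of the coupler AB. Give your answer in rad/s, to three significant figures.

ω₂ = 1.06 rad/s
Differentiating the loop-closure r₂e^{iθ₂}+r₃e^{iθ₃}=r₁+r₄e^{iθ₄} gives r₂ω₂e^{iθ₂}+r₃ω₃e^{iθ₃}=r₄ω₄e^{iθ₄}.
Eliminating the other unknown: ω₃ = r₂ω₂ sin(θ₄−θ₂) / [r₃ sin(θ₃−θ₄)].
Numerator sine = -0.66131; denominator sine = +0.89180.
Result = 0.1562·1.06·(-0.66131) / (0.3953·(+0.89180)) = -0.3106 rad/s; magnitude 0.3106 rad/s.

0.311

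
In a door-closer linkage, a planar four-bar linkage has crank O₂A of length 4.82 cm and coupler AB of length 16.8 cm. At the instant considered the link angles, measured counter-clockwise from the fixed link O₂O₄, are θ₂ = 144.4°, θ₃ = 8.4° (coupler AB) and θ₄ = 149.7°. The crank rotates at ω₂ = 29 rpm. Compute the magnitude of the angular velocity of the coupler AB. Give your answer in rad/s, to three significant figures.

0.129

ω₂ = 3.037 rad/s (from 29 rpm).
Differentiating the loop-closure r₂e^{iθ₂}+r₃e^{iθ₃}=r₁+r₄e^{iθ₄} gives r₂ω₂e^{iθ₂}+r₃ω₃e^{iθ₃}=r₄ω₄e^{iθ₄}.
Eliminating the other unknown: ω₃ = r₂ω₂ sin(θ₄−θ₂) / [r₃ sin(θ₃−θ₄)].
Numerator sine = +0.09237; denominator sine = -0.62524.
Result = 0.0482·3.037·(+0.09237) / (0.168·(-0.62524)) = -0.12872 rad/s; magnitude 0.12872 rad/s.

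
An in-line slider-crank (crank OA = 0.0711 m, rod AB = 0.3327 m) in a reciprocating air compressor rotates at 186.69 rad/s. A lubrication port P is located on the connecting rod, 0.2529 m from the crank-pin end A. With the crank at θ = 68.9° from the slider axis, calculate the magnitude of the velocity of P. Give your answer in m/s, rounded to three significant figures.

13.2

ω = 186.7 rad/s.  Crank-pin speed |V_A| = rω = 13.274 m/s, perpendicular to OA.
Rod angle: sinφ = −(r/L) sinθ ⇒ φ = -11.501°; ω_rod = −rω cosθ/√(L²−r²sin²θ) = -14.657 rad/s.
V_P = V_A + ω_rod × AP, with AP = 0.2529 m along the rod.
Components: V_Px = −rω sinθ − a·ω_rod·sinφ = -13.123 m/s;  V_Py = rω cosθ + a·ω_rod·cosφ = +1.1461 m/s.
|V_P| = √(V_Px² + V_Py²) = 13.173 m/s.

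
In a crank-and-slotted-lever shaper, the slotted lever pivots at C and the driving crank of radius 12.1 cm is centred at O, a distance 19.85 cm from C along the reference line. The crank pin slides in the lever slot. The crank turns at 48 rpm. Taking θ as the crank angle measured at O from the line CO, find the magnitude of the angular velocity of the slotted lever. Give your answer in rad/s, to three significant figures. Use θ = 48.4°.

ω = 5.027 rad/s (from 48 rpm).
Crank pin A relative to C: A = (d + r cosθ, r sinθ); lever angle φ = atan2(r sinθ, d + r cosθ).
Differentiating tanφ: φ̇ = rω(d cosθ + r)/(d² + r² + 2dr cosθ).
d² + r² + 2dr cosθ = |CA|² = 0.0859363 m²;  d cosθ + r = +0.25279 m.
|ω_lever| = |0.121·5.027·+0.25279| / 0.0859363 = 1.7891 rad/s.

1.79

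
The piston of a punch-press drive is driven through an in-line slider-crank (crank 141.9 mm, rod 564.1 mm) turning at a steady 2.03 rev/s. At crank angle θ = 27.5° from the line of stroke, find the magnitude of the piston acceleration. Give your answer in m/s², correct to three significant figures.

ω = 2π·2.03 = 12.75 rad/s
x(θ) = r cosθ + √(L² − r² sin²θ); with ω constant, a = ω²·d²x/dθ².
d²x/dθ² = −r cosθ − r²(cos2θ)/√u − r⁴ sin²2θ/(4u^{3/2}),  u = L² − r² sin²θ = 0.313916 m².
Substituting r = 0.1419 m, L = 0.5641 m, θ = 27.5°: d²x/dθ² = -0.14687 m.
a = ω²·d²x/dθ² = (12.75)²·(-0.14687) = -23.893 m/s²;  |a| = 23.893 m/s².

23.9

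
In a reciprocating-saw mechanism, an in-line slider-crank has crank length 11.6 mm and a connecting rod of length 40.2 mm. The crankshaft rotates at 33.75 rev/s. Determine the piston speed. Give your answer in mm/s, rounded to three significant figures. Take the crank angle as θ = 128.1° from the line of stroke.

1580

ω = 2π·33.8 = 212.1 rad/s
For an in-line slider-crank, x = r cosθ + √(L² − r² sin²θ), so v = −rω sinθ·[1 + r cosθ/√(L² − r² sin²θ)].
With r = 0.0116 m, L = 0.0402 m, θ = 128.1°: √(L² − r² sin²θ) = 0.03915 m.
v = −0.0116·212.1·0.78694·[1 + 0.0116·-0.61704/0.03915] = -1.5818 m/s.
|v| = 1.5818 m/s = 1581.8 mm/s.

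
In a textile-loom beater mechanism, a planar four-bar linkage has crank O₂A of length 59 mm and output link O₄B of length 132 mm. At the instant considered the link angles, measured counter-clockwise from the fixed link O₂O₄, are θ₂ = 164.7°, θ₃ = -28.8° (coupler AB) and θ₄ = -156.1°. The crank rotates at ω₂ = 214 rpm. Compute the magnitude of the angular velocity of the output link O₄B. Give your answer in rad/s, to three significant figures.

2.94

ω₂ = 22.41 rad/s (from 214 rpm).
Differentiating the loop-closure r₂e^{iθ₂}+r₃e^{iθ₃}=r₁+r₄e^{iθ₄} gives r₂ω₂e^{iθ₂}+r₃ω₃e^{iθ₃}=r₄ω₄e^{iθ₄}.
Eliminating the other unknown: ω₄ = r₂ω₂ sin(θ₂−θ₃) / [r₄ sin(θ₄−θ₃)].
Numerator sine = -0.23345; denominator sine = -0.79547.
Result = 0.059·22.41·(-0.23345) / (0.132·(-0.79547)) = +2.9395 rad/s; magnitude 2.9395 rad/s.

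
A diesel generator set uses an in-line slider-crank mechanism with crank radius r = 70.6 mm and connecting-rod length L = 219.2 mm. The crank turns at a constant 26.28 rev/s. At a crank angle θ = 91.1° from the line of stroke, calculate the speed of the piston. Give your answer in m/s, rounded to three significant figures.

ω = 2π·26.3 = 165.1 rad/s
For an in-line slider-crank, x = r cosθ + √(L² − r² sin²θ), so v = −rω sinθ·[1 + r cosθ/√(L² − r² sin²θ)].
With r = 0.0706 m, L = 0.2192 m, θ = 91.1°: √(L² − r² sin²θ) = 0.20752 m.
v = −0.0706·165.1·0.99982·[1 + 0.0706·-0.01920/0.20752] = -11.579 m/s.
|v| = 11.579 m/s.

11.6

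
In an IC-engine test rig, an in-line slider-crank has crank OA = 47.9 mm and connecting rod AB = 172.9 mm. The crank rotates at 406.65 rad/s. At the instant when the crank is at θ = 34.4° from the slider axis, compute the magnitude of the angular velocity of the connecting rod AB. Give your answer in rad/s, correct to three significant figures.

94.1

ω = 406.6 rad/s
The rod makes angle φ with the slider axis where L sinφ = r sinθ; differentiating, L cosφ·φ̇ = r ω cosθ.
L cosφ = √(L² − r² sin²θ) = 0.17077 m.
|ω_rod| = r ω |cosθ| / √(L² − r² sin²θ) = 0.0479·406.6·0.82511/0.17077 = 94.115 rad/s.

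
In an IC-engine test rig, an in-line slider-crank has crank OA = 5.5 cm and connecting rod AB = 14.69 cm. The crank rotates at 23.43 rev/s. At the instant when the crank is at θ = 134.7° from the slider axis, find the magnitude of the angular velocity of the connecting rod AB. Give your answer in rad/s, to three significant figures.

40.2

ω = 147.2 rad/s (converted from 23.43 rev/s).
The rod makes angle φ with the slider axis where L sinφ = r sinθ; differentiating, L cosφ·φ̇ = r ω cosθ.
L cosφ = √(L² − r² sin²θ) = 0.1416 m.
|ω_rod| = r ω |cosθ| / √(L² − r² sin²θ) = 0.055·147.2·0.70339/0.1416 = 40.22 rad/s.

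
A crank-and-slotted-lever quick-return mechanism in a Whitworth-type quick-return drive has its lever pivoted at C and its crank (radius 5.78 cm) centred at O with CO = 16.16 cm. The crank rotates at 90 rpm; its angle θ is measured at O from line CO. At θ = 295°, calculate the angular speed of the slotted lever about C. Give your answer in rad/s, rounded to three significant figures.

1.84

ω = 9.425 rad/s (from 90 rpm).
Crank pin A relative to C: A = (d + r cosθ, r sinθ); lever angle φ = atan2(r sinθ, d + r cosθ).
Differentiating tanφ: φ̇ = rω(d cosθ + r)/(d² + r² + 2dr cosθ).
d² + r² + 2dr cosθ = |CA|² = 0.0373503 m²;  d cosθ + r = +0.1261 m.
|ω_lever| = |0.0578·9.425·+0.1261| / 0.0373503 = 1.8391 rad/s.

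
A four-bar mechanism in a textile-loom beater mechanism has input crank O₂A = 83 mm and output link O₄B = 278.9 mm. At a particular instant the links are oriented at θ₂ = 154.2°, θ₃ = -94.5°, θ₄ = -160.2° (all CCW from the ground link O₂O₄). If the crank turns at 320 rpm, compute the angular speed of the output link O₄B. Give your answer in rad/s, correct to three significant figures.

ω₂ = 33.51 rad/s (from 320 rpm).
Differentiating the loop-closure r₂e^{iθ₂}+r₃e^{iθ₃}=r₁+r₄e^{iθ₄} gives r₂ω₂e^{iθ₂}+r₃ω₃e^{iθ₃}=r₄ω₄e^{iθ₄}.
Eliminating the other unknown: ω₄ = r₂ω₂ sin(θ₂−θ₃) / [r₄ sin(θ₄−θ₃)].
Numerator sine = -0.93169; denominator sine = -0.91140.
Result = 0.083·33.51·(-0.93169) / (0.2789·(-0.91140)) = +10.195 rad/s; magnitude 10.195 rad/s.

10.2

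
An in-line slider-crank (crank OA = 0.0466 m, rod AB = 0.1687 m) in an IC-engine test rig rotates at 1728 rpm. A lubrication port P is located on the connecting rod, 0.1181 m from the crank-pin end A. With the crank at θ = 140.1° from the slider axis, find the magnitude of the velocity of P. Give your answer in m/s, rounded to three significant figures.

ω = 181 rad/s.  Crank-pin speed |V_A| = rω = 8.4325 m/s, perpendicular to OA.
Rod angle: sinφ = −(r/L) sinθ ⇒ φ = -10.206°; ω_rod = −rω cosθ/√(L²−r²sin²θ) = +38.964 rad/s.
V_P = V_A + ω_rod × AP, with AP = 0.1181 m along the rod.
Components: V_Px = −rω sinθ − a·ω_rod·sinφ = -4.5937 m/s;  V_Py = rω cosθ + a·ω_rod·cosφ = -1.9404 m/s.
|V_P| = √(V_Px² + V_Py²) = 4.9867 m/s.

4.99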